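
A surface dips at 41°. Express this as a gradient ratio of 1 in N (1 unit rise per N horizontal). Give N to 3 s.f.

1 : N means tan θ = 1/N, so N = 1/tan 41° = 1/0.8693

1 in 1.15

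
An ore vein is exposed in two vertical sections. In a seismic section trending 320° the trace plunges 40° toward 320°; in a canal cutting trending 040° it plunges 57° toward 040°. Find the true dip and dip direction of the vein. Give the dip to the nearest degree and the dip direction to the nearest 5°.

true dip 59°, dip direction 020°

Represent each trace as a vector plunging at its apparent dip toward its trend (east-north-up frame): v₁ = (-0.492, 0.587, -0.643), v₂ = (0.350, 0.417, -0.839).
Cross product v₁ × v₂ gives the pole to the plane: n ∝ (0.224, 0.638, 0.411).
True dip = arccos(n_z / |n|) = arccos(0.5193) = 58.7°.
The horizontal component of n points toward azimuth atan2(n_x, n_y) = 19°, the dip direction.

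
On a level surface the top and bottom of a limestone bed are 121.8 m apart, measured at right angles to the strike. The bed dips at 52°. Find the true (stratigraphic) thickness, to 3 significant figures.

96.0 m

True thickness t = w · sin(dip) = 121.8 × sin 52°
t = 121.8 × 0.7880 = 95.980 m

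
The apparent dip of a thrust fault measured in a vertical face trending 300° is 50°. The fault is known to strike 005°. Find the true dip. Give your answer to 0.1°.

The section is 65° from the strike.
tan(true dip) = tan 50° / sin 65° = 1.3150
true dip = arctan 1.3150 = 52.75°

52.7°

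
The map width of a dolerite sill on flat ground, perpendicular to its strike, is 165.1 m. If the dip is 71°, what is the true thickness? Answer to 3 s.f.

True thickness t = w · sin(dip) = 165.1 × sin 71°
t = 165.1 × 0.9455 = 156.105 m

156 m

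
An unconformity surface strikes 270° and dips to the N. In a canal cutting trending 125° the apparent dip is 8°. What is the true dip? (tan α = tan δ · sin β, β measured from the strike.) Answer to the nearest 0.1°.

13.8°

β = acute angle between strike 270° and section 125° = 35°.
tan δ = tan α / sin β = tan 8° / sin 35° = 0.1405 / 0.5736 = 0.2450
δ = arctan(0.2450) = 13.77°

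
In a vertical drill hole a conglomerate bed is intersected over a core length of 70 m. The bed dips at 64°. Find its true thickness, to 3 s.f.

True thickness t = h · cos(dip) = 70 × cos 64°
t = 70 × 0.4384 = 30.686 m

30.7 m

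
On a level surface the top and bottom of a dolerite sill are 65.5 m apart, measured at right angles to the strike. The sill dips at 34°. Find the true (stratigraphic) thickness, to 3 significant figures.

36.6 m

True thickness t = w · sin(dip) = 65.5 × sin 34°
t = 65.5 × 0.5592 = 36.627 m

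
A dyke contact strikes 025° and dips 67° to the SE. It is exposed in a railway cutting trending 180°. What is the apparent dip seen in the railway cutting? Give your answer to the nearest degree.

Angle between strike (025°) and section (180°): β = 25°.
tan(apparent dip) = tan 67° · sin 25° = 0.9956
α = arctan(0.9956) = 44.87°

45°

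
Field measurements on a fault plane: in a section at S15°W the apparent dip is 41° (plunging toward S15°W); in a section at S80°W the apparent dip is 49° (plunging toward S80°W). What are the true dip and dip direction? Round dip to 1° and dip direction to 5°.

true dip 51°, dip direction 240°

The two traces are lines in the plane: v₁ = (sin 195°·cos 41°, cos 195°·cos 41°, −sin 41°), v₂ = (sin 260°·cos 49°, cos 260°·cos 49°, −sin 49°).
Cross product v₁ × v₂ gives the pole to the plane: n ∝ (-0.475, -0.276, 0.449).
tan δ = √(n_x²+n_y²)/n_z = 0.550/0.449, so δ = 50.8°.
Dip direction = azimuth of (n_x, n_y) = atan2(-0.475, -0.276) = 240°.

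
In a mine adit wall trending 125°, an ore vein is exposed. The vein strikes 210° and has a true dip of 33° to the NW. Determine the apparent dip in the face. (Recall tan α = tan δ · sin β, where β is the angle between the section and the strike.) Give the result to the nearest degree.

33°

The strike is 210° and the section trends 125°; the acute angle between them is β = 85°.
tan(apparent dip) = tan 33° · sin 85° = 0.6469
α = arctan(0.6469) = 32.90°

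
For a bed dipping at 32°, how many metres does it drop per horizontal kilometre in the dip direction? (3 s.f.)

625 m

drop per km = 1000 × tan 32° = 1000 × 0.6249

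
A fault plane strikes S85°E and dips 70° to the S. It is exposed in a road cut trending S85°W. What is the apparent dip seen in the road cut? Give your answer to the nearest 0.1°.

25.5°

Angle between strike (S85°E) and section (S85°W): β = 10°.
tan α = tan 70° × sin 10° = 2.7475 × 0.1736 = 0.4771
apparent dip = arctan 0.4771 = 25.51°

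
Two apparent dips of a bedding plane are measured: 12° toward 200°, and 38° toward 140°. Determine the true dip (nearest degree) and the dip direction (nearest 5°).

Represent each trace as a vector plunging at its apparent dip toward its trend (east-north-up frame): v₁ = (-0.335, -0.919, -0.208), v₂ = (0.507, -0.604, -0.616).
Cross product v₁ × v₂ gives the pole to the plane: n ∝ (0.440, -0.311, 0.668).
Dip δ = arctan(|n_h|/n_z) = arctan(0.539/0.668) = 38.9°.
Dip direction = atan2(0.440, -0.311) = 125° (azimuth of n's horizontal projection).

true dip 39°, dip direction 125°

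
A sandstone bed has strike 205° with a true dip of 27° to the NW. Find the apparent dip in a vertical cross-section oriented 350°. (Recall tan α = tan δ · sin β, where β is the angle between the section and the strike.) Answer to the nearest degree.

16°

The strike is 205° and the section trends 350°; the acute angle between them is β = 35°.
tan(apparent dip) = tan 27° · sin 35° = 0.2923
apparent dip = arctan 0.2923 = 16.29°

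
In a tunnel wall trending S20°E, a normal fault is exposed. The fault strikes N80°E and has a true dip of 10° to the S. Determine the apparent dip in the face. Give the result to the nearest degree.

10°

The strike is N80°E and the section trends S20°E; the acute angle between them is β = 80°.
tan(apparent dip) = tan 10° · sin 80° = 0.1736
apparent dip = arctan 0.1736 = 9.85°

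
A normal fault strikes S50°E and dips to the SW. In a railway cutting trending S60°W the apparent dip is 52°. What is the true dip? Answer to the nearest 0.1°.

53.7°

β = acute angle between strike S50°E and section S60°W = 70°.
tan(true dip) = tan 52° / sin 70° = 1.3621
δ = arctan(1.3621) = 53.72°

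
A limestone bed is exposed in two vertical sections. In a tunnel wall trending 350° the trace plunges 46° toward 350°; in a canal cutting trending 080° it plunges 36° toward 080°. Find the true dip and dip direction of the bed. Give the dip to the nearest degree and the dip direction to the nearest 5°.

true dip 52°, dip direction 025°

The two traces are lines in the plane: v₁ = (sin 350°·cos 46°, cos 350°·cos 46°, −sin 46°), v₂ = (sin 80°·cos 36°, cos 80°·cos 36°, −sin 36°).
Cross product v₁ × v₂ gives the pole to the plane: n ∝ (0.301, 0.644, 0.562).
Dip δ = arctan(|n_h|/n_z) = arctan(0.711/0.562) = 51.7°.
The horizontal component of n points toward azimuth atan2(n_x, n_y) = 25°, the dip direction.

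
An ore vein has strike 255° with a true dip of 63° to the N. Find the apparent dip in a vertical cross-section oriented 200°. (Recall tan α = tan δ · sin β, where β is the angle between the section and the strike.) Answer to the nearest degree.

58°

The strike is 255° and the section trends 200°; the acute angle between them is β = 55°.
tan α = tan 63° × sin 55° = 1.9626 × 0.8192 = 1.6077
α = arctan(1.6077) = 58.12°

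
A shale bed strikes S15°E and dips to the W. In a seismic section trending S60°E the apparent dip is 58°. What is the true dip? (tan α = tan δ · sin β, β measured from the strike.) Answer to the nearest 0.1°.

66.2°

β = acute angle between strike S15°E and section S60°E = 45°.
tan δ = tan α / sin β = tan 58° / sin 45° = 1.6003 / 0.7071 = 2.2632
δ = arctan(2.2632) = 66.16°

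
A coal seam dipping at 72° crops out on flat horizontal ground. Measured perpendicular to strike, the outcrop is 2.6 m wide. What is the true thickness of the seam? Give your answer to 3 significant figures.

2.47 m

True thickness t = w · sin(dip) = 2.6 × sin 72°
t = 2.6 × 0.9511 = 2.473 m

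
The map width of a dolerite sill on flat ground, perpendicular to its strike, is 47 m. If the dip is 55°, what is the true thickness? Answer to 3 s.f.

True thickness t = w · sin(dip) = 47 × sin 55°
t = 47 × 0.8192 = 38.500 m

38.5 m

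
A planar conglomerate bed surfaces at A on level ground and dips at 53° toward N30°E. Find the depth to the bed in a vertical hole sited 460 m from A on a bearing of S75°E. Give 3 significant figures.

158 m

The hole lies 75° from the dip direction, so the down-dip offset is 460 × cos 75° = 119.06 m.
Depth = down-dip offset × tan(dip) = 119.06 × tan 53° = 119.06 × 1.3270
Depth = 157.99 m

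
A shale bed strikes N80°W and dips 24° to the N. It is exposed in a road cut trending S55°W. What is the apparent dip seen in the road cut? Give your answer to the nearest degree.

17°

Angle between strike (N80°W) and section (S55°W): β = 45°.
tan α = tan 24° × sin 45° = 0.4452 × 0.7071 = 0.3148
apparent dip = arctan 0.3148 = 17.48°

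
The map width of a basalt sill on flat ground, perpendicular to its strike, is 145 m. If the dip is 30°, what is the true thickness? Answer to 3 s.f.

72.5 m

True thickness t = w · sin(dip) = 145 × sin 30°
t = 145 × 0.5000 = 72.500 m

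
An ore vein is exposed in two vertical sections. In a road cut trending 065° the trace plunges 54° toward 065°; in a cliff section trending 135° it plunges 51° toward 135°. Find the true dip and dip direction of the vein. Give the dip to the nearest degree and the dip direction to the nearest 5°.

The two traces are lines in the plane: v₁ = (sin 65°·cos 54°, cos 65°·cos 54°, −sin 54°), v₂ = (sin 135°·cos 51°, cos 135°·cos 51°, −sin 51°).
Cross product v₁ × v₂ gives the pole to the plane: n ∝ (0.553, -0.054, 0.348).
tan δ = √(n_x²+n_y²)/n_z = 0.556/0.348, so δ = 58.0°.
Dip direction = azimuth of (n_x, n_y) = atan2(0.553, -0.054) = 96°.

true dip 58°, dip direction 095°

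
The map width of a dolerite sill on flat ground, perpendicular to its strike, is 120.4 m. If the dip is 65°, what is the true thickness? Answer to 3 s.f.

109 m

True thickness t = w · sin(dip) = 120.4 × sin 65°
t = 120.4 × 0.9063 = 109.119 m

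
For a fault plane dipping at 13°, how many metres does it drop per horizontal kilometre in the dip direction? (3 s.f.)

drop per km = 1000 × tan 13° = 1000 × 0.2309

231 m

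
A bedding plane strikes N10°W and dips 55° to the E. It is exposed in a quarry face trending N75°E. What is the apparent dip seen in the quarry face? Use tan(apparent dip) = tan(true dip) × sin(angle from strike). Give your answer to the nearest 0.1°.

54.9°

The section lies 85° from the strike.
tan α = tan 55° × sin 85° = 1.4281 × 0.9962 = 1.4227
apparent dip = arctan 1.4227 = 54.90°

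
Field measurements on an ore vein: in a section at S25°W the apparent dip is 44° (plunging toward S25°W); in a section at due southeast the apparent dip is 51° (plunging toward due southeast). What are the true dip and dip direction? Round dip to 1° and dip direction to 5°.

Each apparent-dip line lies in the plane. As unit vectors (x east, y north, z up), v₁ plunges 44°→S25°W and v₂ plunges 51°→due southeast.
Cross product v₁ × v₂ gives the pole to the plane: n ∝ (0.198, -0.545, 0.425).
True dip = arccos(n_z / |n|) = arccos(0.5914) = 53.7°.
Dip direction = azimuth of (n_x, n_y) = atan2(0.198, -0.545) = 160°.

true dip 54°, dip direction 160°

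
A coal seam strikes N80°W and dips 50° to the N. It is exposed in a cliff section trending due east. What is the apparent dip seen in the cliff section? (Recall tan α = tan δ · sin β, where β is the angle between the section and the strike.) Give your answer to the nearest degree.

Angle between strike (N80°W) and section (due east): β = 10°.
tan(apparent dip) = tan 50° · sin 10° = 0.2069
α = arctan(0.2069) = 11.69°

12°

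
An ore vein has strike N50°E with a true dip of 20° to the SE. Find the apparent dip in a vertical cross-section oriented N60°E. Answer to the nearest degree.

Angle between strike (N50°E) and section (N60°E): β = 10°.
tan(apparent dip) = tan 20° · sin 10° = 0.0632
α = arctan(0.0632) = 3.62°

4°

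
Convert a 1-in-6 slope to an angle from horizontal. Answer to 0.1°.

tan θ = 1/6 = 0.1667
θ = arctan(0.1667) = 9.46°

9.5°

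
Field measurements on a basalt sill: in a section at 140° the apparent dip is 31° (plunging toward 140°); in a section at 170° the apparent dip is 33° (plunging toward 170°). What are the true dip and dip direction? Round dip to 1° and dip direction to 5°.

true dip 33°, dip direction 165°

Each apparent-dip line lies in the plane. As unit vectors (x east, y north, z up), v₁ plunges 31°→140° and v₂ plunges 33°→170°.
Cross product v₁ × v₂ gives the pole to the plane: n ∝ (0.068, -0.225, 0.359).
tan δ = √(n_x²+n_y²)/n_z = 0.235/0.359, so δ = 33.2°.
Dip direction = atan2(0.068, -0.225) = 163° (azimuth of n's horizontal projection).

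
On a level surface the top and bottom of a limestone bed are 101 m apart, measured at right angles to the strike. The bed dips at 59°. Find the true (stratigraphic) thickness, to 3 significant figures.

86.6 m

True thickness t = w · sin(dip) = 101 × sin 59°
t = 101 × 0.8572 = 86.574 m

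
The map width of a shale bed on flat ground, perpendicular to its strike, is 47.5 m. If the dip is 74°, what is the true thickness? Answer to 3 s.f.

45.7 m

True thickness t = w · sin(dip) = 47.5 × sin 74°
t = 47.5 × 0.9613 = 45.660 m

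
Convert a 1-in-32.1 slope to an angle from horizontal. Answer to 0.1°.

1.8°

tan θ = 1/32.1 = 0.0312
θ = arctan(0.0312) = 1.78°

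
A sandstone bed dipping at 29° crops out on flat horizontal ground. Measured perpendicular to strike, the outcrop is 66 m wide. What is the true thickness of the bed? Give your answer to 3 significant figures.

32.0 m

True thickness t = w · sin(dip) = 66 × sin 29°
t = 66 × 0.4848 = 31.997 m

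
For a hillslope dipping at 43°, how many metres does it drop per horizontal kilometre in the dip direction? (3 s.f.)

drop per km = 1000 × tan 43° = 1000 × 0.9325

933 m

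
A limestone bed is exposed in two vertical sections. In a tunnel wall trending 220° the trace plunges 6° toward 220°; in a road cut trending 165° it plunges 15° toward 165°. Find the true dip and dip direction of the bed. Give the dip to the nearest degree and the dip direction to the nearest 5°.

The two traces are lines in the plane: v₁ = (sin 220°·cos 6°, cos 220°·cos 6°, −sin 6°), v₂ = (sin 165°·cos 15°, cos 165°·cos 15°, −sin 15°).
Cross product v₁ × v₂ gives the pole to the plane: n ∝ (0.100, -0.192, 0.787).
True dip = arccos(n_z / |n|) = arccos(0.9643) = 15.3°.
The horizontal component of n points toward azimuth atan2(n_x, n_y) = 153°, the dip direction.

true dip 15°, dip direction 155°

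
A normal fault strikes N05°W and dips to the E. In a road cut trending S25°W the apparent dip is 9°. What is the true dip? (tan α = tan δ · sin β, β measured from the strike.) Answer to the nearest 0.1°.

β = acute angle between strike N05°W and section S25°W = 30°.
tan δ = tan α / sin β = tan 9° / sin 30° = 0.1584 / 0.5000 = 0.3168
δ = arctan(0.3168) = 17.58°

17.6°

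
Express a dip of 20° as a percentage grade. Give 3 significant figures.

36.4%

grade % = 100 × tan 20° = 100 × 0.3640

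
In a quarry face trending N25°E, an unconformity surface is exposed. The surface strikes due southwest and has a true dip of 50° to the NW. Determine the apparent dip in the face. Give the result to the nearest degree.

The section lies 20° from the strike.
tan α = tan 50° × sin 20° = 1.1918 × 0.3420 = 0.4076
α = arctan(0.4076) = 22.18°

22°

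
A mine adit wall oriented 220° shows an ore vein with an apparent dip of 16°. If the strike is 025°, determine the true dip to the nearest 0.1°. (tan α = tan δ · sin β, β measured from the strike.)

47.9°

The section is 15° from the strike.
tan δ = tan α / sin β = tan 16° / sin 15° = 0.2867 / 0.2588 = 1.1079
true dip = arctan 1.1079 = 47.93°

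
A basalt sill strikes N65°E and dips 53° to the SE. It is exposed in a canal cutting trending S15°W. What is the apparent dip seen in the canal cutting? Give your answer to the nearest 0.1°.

45.5°

The section lies 50° from the strike.
tan α = tan 53° × sin 50° = 1.3270 × 0.7660 = 1.0166
α = arctan(1.0166) = 45.47°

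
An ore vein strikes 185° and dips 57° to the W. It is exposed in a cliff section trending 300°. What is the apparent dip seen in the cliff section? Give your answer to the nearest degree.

The strike is 185° and the section trends 300°; the acute angle between them is β = 65°.
tan α = tan 57° × sin 65° = 1.5399 × 0.9063 = 1.3956
apparent dip = arctan 1.3956 = 54.38°

54°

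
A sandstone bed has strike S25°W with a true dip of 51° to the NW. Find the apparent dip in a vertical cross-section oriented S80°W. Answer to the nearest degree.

45°

Angle between strike (S25°W) and section (S80°W): β = 55°.
tan(apparent dip) = tan 51° · sin 55° = 1.0116
apparent dip = arctan 1.0116 = 45.33°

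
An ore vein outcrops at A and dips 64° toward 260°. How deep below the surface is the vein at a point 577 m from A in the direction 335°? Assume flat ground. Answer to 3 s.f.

306 m

The hole lies 75° from the dip direction, so the down-dip offset is 577 × cos 75° = 149.34 m.
Depth = down-dip offset × tan(dip) = 149.34 × tan 64° = 149.34 × 2.0503
Depth = 306.19 m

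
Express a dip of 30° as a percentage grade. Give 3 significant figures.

57.7%

grade % = 100 × tan 30° = 100 × 0.5774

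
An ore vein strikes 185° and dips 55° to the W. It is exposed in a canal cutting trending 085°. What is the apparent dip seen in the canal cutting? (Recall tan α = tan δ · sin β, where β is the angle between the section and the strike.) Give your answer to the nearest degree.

The strike is 185° and the section trends 085°; the acute angle between them is β = 80°.
tan(apparent dip) = tan 55° · sin 80° = 1.4065
apparent dip = arctan 1.4065 = 54.59°

55°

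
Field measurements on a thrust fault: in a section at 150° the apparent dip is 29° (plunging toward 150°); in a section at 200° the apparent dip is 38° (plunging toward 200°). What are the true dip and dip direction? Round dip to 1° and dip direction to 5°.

Each apparent-dip line lies in the plane. As unit vectors (x east, y north, z up), v₁ plunges 29°→150° and v₂ plunges 38°→200°.
n = v₁ × v₂ = (-0.107, -0.400, 0.528) (taken with n_z > 0).
True dip = arccos(n_z / |n|) = arccos(0.7869) = 38.1°.
Dip direction = atan2(-0.107, -0.400) = 195° (azimuth of n's horizontal projection).

true dip 38°, dip direction 195°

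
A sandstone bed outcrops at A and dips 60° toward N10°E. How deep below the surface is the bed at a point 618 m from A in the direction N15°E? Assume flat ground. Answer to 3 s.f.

1070 m

The hole lies 5° from the dip direction, so the down-dip offset is 618 × cos 5° = 615.65 m.
Depth = down-dip offset × tan(dip) = 615.65 × tan 60° = 615.65 × 1.7321
Depth = 1066.33 m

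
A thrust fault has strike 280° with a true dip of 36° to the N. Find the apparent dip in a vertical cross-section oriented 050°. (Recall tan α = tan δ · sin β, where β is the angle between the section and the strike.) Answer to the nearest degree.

The strike is 280° and the section trends 050°; the acute angle between them is β = 50°.
tan α = tan 36° × sin 50° = 0.7265 × 0.7660 = 0.5566
α = arctan(0.5566) = 29.10°

29°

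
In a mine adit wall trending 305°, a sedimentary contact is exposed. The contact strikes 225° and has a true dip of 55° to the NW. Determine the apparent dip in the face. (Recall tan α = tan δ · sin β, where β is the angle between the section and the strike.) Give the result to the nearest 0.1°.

The section lies 80° from the strike.
tan(apparent dip) = tan 55° · sin 80° = 1.4065
α = arctan(1.4065) = 54.59°

54.6°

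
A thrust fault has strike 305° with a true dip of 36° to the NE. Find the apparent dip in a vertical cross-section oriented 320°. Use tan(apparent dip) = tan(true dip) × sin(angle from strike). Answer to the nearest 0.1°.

Angle between strike (305°) and section (320°): β = 15°.
tan α = tan 36° × sin 15° = 0.7265 × 0.2588 = 0.1880
apparent dip = arctan 0.1880 = 10.65°

10.6°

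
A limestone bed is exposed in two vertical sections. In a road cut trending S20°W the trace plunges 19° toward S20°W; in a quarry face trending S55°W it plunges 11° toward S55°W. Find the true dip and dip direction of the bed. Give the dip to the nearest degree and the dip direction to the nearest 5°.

true dip 21°, dip direction 175°

The two traces are lines in the plane: v₁ = (sin 200°·cos 19°, cos 200°·cos 19°, −sin 19°), v₂ = (sin 235°·cos 11°, cos 235°·cos 11°, −sin 11°).
Cross product v₁ × v₂ gives the pole to the plane: n ∝ (0.014, -0.200, 0.532).
Dip δ = arctan(|n_h|/n_z) = arctan(0.201/0.532) = 20.6°.
The horizontal component of n points toward azimuth atan2(n_x, n_y) = 176°, the dip direction.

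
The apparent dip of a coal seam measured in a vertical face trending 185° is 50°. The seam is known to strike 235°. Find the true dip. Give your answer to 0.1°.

The section is 50° from the strike.
tan δ = tan α / sin β = tan 50° / sin 50° = 1.1918 / 0.7660 = 1.5557
true dip = arctan 1.5557 = 57.27°

57.3°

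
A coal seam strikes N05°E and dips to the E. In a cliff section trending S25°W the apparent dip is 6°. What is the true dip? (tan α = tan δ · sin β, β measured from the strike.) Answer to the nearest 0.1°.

β = acute angle between strike N05°E and section S25°W = 20°.
tan(true dip) = tan 6° / sin 20° = 0.3073
δ = arctan(0.3073) = 17.08°

17.1°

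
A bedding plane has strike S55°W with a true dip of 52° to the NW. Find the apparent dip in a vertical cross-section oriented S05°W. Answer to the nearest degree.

44°

The section lies 50° from the strike.
tan(apparent dip) = tan 52° · sin 50° = 0.9805
α = arctan(0.9805) = 44.44°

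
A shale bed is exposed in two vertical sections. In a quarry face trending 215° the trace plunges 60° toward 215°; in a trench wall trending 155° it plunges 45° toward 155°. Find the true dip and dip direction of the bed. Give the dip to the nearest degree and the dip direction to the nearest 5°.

true dip 60°, dip direction 210°

The two traces are lines in the plane: v₁ = (sin 215°·cos 60°, cos 215°·cos 60°, −sin 60°), v₂ = (sin 155°·cos 45°, cos 155°·cos 45°, −sin 45°).
The plane normal is n = v₁ × v₂ ∝ (-0.265, -0.462, 0.306).
Dip δ = arctan(|n_h|/n_z) = arctan(0.532/0.306) = 60.1°.
The horizontal component of n points toward azimuth atan2(n_x, n_y) = 210°, the dip direction.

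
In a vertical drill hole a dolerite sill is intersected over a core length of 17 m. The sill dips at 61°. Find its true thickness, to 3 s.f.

True thickness t = h · cos(dip) = 17 × cos 61°
t = 17 × 0.4848 = 8.242 m

8.24 m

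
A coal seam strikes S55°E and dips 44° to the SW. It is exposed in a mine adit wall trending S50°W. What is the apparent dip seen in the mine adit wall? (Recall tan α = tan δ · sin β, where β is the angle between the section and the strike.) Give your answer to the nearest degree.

43°

The section lies 75° from the strike.
tan α = tan 44° × sin 75° = 0.9657 × 0.9659 = 0.9328
α = arctan(0.9328) = 43.01°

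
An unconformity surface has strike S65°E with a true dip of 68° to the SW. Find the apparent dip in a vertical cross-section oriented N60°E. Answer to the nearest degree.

64°

Angle between strike (S65°E) and section (N60°E): β = 55°.
tan(apparent dip) = tan 68° · sin 55° = 2.0275
α = arctan(2.0275) = 63.75°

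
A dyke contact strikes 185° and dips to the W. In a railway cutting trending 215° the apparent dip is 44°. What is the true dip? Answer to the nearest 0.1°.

62.6°

β = acute angle between strike 185° and section 215° = 30°.
tan δ = tan α / sin β = tan 44° / sin 30° = 0.9657 / 0.5000 = 1.9314
δ = arctan(1.9314) = 62.63°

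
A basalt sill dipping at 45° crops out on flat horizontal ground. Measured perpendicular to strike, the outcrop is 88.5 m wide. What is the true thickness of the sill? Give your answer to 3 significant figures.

62.6 m

True thickness t = w · sin(dip) = 88.5 × sin 45°
t = 88.5 × 0.7071 = 62.579 m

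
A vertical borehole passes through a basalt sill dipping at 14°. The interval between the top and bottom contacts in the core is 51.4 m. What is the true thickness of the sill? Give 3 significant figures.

True thickness t = h · cos(dip) = 51.4 × cos 14°
t = 51.4 × 0.9703 = 49.873 m

49.9 m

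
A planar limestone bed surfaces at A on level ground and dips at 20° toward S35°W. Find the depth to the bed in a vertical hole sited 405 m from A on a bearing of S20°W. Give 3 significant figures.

142 m

The hole lies 15° from the dip direction, so the down-dip offset is 405 × cos 15° = 391.20 m.
Depth = down-dip offset × tan(dip) = 391.20 × tan 20° = 391.20 × 0.3640
Depth = 142.39 m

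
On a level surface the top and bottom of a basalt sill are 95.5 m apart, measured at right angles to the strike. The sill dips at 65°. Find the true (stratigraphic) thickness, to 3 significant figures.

86.6 m

True thickness t = w · sin(dip) = 95.5 × sin 65°
t = 95.5 × 0.9063 = 86.552 m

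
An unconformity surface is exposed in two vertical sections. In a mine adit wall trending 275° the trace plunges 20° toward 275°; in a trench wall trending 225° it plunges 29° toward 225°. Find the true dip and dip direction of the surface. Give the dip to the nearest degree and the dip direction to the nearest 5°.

Each apparent-dip line lies in the plane. As unit vectors (x east, y north, z up), v₁ plunges 20°→275° and v₂ plunges 29°→225°.
The plane normal is n = v₁ × v₂ ∝ (-0.251, -0.242, 0.630).
tan δ = √(n_x²+n_y²)/n_z = 0.349/0.630, so δ = 29.0°.
The horizontal component of n points toward azimuth atan2(n_x, n_y) = 226°, the dip direction.

true dip 29°, dip direction 225°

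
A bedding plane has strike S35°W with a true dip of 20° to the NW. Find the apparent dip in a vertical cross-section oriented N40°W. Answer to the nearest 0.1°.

The section lies 75° from the strike.
tan(apparent dip) = tan 20° · sin 75° = 0.3516
α = arctan(0.3516) = 19.37°

19.4°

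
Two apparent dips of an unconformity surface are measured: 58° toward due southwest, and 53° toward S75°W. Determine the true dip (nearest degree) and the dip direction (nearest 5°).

true dip 58°, dip direction 220°

Each apparent-dip line lies in the plane. As unit vectors (x east, y north, z up), v₁ plunges 58°→due southwest and v₂ plunges 53°→S75°W.
The plane normal is n = v₁ × v₂ ∝ (-0.167, -0.194, 0.159).
Dip δ = arctan(|n_h|/n_z) = arctan(0.256/0.159) = 58.1°.
Dip direction = atan2(-0.167, -0.194) = 221° (azimuth of n's horizontal projection).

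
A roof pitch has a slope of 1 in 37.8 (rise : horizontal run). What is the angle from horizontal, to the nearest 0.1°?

tan θ = 1/37.8 = 0.0265
θ = arctan(0.0265) = 1.52°

1.5°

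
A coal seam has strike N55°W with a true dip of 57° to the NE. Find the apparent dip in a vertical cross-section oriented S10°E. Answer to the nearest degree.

The section lies 45° from the strike.
tan α = tan 57° × sin 45° = 1.5399 × 0.7071 = 1.0888
apparent dip = arctan 1.0888 = 47.44°

47°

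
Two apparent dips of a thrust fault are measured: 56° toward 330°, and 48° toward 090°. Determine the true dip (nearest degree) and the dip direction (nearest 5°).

Represent each trace as a vector plunging at its apparent dip toward its trend (east-north-up frame): v₁ = (-0.280, 0.484, -0.829), v₂ = (0.669, 0.000, -0.743).
The plane normal is n = v₁ × v₂ ∝ (0.360, 0.763, 0.324).
tan δ = √(n_x²+n_y²)/n_z = 0.843/0.324, so δ = 69.0°.
Dip direction = azimuth of (n_x, n_y) = atan2(0.360, 0.763) = 25°.

true dip 69°, dip direction 025°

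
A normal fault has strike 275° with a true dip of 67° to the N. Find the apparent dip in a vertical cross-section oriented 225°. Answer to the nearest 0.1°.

61.0°

The strike is 275° and the section trends 225°; the acute angle between them is β = 50°.
tan α = tan 67° × sin 50° = 2.3559 × 0.7660 = 1.8047
apparent dip = arctan 1.8047 = 61.01°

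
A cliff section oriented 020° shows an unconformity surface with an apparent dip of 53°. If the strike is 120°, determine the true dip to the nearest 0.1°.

The section is 80° from the strike.
tan(true dip) = tan 53° / sin 80° = 1.3475
true dip = arctan 1.3475 = 53.42°

53.4°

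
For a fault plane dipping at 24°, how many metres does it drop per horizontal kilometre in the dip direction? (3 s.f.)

445 m

drop per km = 1000 × tan 24° = 1000 × 0.4452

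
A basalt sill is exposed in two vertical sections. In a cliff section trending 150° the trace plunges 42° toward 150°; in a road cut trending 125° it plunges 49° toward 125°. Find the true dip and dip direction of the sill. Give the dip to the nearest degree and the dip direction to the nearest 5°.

true dip 50°, dip direction 110°

Each apparent-dip line lies in the plane. As unit vectors (x east, y north, z up), v₁ plunges 42°→150° and v₂ plunges 49°→125°.
The plane normal is n = v₁ × v₂ ∝ (0.234, -0.079, 0.206).
True dip = arccos(n_z / |n|) = arccos(0.6406) = 50.2°.
Dip direction = azimuth of (n_x, n_y) = atan2(0.234, -0.079) = 109°.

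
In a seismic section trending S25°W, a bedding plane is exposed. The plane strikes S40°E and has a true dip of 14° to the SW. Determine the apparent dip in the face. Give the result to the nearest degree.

The strike is S40°E and the section trends S25°W; the acute angle between them is β = 65°.
tan α = tan 14° × sin 65° = 0.2493 × 0.9063 = 0.2260
α = arctan(0.2260) = 12.73°

13°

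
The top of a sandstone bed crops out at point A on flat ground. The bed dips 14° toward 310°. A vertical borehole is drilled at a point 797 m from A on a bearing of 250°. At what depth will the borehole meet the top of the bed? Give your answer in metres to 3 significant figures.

The hole lies 60° from the dip direction, so the down-dip offset is 797 × cos 60° = 398.50 m.
Depth = down-dip offset × tan(dip) = 398.50 × tan 14° = 398.50 × 0.2493
Depth = 99.36 m

99.4 m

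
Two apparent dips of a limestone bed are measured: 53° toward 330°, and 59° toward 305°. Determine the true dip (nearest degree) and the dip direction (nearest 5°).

Represent each trace as a vector plunging at its apparent dip toward its trend (east-north-up frame): v₁ = (-0.301, 0.521, -0.799), v₂ = (-0.422, 0.295, -0.857).
n = v₁ × v₂ = (-0.211, 0.079, 0.131) (taken with n_z > 0).
True dip = arccos(n_z / |n|) = arccos(0.5029) = 59.8°.
The horizontal component of n points toward azimuth atan2(n_x, n_y) = 291°, the dip direction.

true dip 60°, dip direction 290°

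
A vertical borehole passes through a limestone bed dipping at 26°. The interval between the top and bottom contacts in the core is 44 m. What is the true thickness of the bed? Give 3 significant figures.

True thickness t = h · cos(dip) = 44 × cos 26°
t = 44 × 0.8988 = 39.547 m

39.5 m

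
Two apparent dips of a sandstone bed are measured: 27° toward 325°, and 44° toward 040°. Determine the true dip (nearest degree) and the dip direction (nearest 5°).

The two traces are lines in the plane: v₁ = (sin 325°·cos 27°, cos 325°·cos 27°, −sin 27°), v₂ = (sin 40°·cos 44°, cos 40°·cos 44°, −sin 44°).
The plane normal is n = v₁ × v₂ ∝ (0.257, 0.565, 0.619).
tan δ = √(n_x²+n_y²)/n_z = 0.621/0.619, so δ = 45.1°.
The horizontal component of n points toward azimuth atan2(n_x, n_y) = 24°, the dip direction.

true dip 45°, dip direction 025°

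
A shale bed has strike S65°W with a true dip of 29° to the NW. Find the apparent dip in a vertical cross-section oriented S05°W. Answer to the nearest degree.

The section lies 60° from the strike.
tan α = tan 29° × sin 60° = 0.5543 × 0.8660 = 0.4800
apparent dip = arctan 0.4800 = 25.64°

26°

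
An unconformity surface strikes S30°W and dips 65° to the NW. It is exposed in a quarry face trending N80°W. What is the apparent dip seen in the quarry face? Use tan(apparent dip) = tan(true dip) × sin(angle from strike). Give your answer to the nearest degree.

The section lies 70° from the strike.
tan(apparent dip) = tan 65° · sin 70° = 2.0152
apparent dip = arctan 2.0152 = 63.61°

64°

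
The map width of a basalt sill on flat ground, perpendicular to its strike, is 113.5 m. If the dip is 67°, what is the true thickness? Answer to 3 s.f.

104 m

True thickness t = w · sin(dip) = 113.5 × sin 67°
t = 113.5 × 0.9205 = 104.477 m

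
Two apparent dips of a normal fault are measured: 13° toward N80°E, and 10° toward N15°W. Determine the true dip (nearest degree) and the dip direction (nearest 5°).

true dip 17°, dip direction 040°

Each apparent-dip line lies in the plane. As unit vectors (x east, y north, z up), v₁ plunges 13°→N80°E and v₂ plunges 10°→N15°W.
The plane normal is n = v₁ × v₂ ∝ (0.185, 0.224, 0.956).
tan δ = √(n_x²+n_y²)/n_z = 0.290/0.956, so δ = 16.9°.
Dip direction = atan2(0.185, 0.224) = 39° (azimuth of n's horizontal projection).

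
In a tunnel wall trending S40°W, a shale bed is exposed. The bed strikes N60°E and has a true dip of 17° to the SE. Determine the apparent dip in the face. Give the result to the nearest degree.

6°

Angle between strike (N60°E) and section (S40°W): β = 20°.
tan(apparent dip) = tan 17° · sin 20° = 0.1046
α = arctan(0.1046) = 5.97°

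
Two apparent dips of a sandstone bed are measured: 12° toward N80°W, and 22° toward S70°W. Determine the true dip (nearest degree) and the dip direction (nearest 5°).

The two traces are lines in the plane: v₁ = (sin 280°·cos 12°, cos 280°·cos 12°, −sin 12°), v₂ = (sin 250°·cos 22°, cos 250°·cos 22°, −sin 22°).
Cross product v₁ × v₂ gives the pole to the plane: n ∝ (-0.130, -0.180, 0.453).
tan δ = √(n_x²+n_y²)/n_z = 0.222/0.453, so δ = 26.0°.
The horizontal component of n points toward azimuth atan2(n_x, n_y) = 216°, the dip direction.

true dip 26°, dip direction 215°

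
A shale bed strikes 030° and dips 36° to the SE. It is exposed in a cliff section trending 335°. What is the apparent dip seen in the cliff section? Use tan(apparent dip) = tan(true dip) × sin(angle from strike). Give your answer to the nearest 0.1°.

The section lies 55° from the strike.
tan α = tan 36° × sin 55° = 0.7265 × 0.8192 = 0.5951
apparent dip = arctan 0.5951 = 30.76°

30.8°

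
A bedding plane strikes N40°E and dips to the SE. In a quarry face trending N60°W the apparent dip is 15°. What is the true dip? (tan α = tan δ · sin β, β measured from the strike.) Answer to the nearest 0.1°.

15.2°

β = acute angle between strike N40°E and section N60°W = 80°.
tan δ = tan α / sin β = tan 15° / sin 80° = 0.2679 / 0.9848 = 0.2721
δ = arctan(0.2721) = 15.22°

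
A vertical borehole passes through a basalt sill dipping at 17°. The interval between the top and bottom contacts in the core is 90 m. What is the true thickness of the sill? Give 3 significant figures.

86.1 m

True thickness t = h · cos(dip) = 90 × cos 17°
t = 90 × 0.9563 = 86.067 m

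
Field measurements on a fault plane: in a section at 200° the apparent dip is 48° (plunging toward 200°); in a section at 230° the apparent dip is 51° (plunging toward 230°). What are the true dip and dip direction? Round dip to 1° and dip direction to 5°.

true dip 51°, dip direction 225°

Represent each trace as a vector plunging at its apparent dip toward its trend (east-north-up frame): v₁ = (-0.229, -0.629, -0.743), v₂ = (-0.482, -0.405, -0.777).
n = v₁ × v₂ = (-0.188, -0.180, 0.211) (taken with n_z > 0).
Dip δ = arctan(|n_h|/n_z) = arctan(0.261/0.211) = 51.1°.
The horizontal component of n points toward azimuth atan2(n_x, n_y) = 226°, the dip direction.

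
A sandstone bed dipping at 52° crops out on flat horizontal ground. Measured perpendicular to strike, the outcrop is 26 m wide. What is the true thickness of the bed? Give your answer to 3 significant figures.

True thickness t = w · sin(dip) = 26 × sin 52°
t = 26 × 0.7880 = 20.488 m

20.5 m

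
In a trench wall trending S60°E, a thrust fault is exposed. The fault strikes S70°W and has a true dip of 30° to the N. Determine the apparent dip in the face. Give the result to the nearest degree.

24°

The strike is S70°W and the section trends S60°E; the acute angle between them is β = 50°.
tan α = tan 30° × sin 50° = 0.5774 × 0.7660 = 0.4423
α = arctan(0.4423) = 23.86°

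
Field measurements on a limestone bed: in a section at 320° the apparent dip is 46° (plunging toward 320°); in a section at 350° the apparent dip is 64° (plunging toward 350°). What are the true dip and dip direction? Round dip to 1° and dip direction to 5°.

true dip 68°, dip direction 025°

The two traces are lines in the plane: v₁ = (sin 320°·cos 46°, cos 320°·cos 46°, −sin 46°), v₂ = (sin 350°·cos 64°, cos 350°·cos 64°, −sin 64°).
Cross product v₁ × v₂ gives the pole to the plane: n ∝ (0.168, 0.347, 0.152).
tan δ = √(n_x²+n_y²)/n_z = 0.385/0.152, so δ = 68.4°.
The horizontal component of n points toward azimuth atan2(n_x, n_y) = 26°, the dip direction.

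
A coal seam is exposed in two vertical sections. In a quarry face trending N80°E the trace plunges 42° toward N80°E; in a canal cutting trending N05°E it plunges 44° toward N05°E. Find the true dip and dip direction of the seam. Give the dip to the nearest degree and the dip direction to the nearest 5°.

true dip 50°, dip direction 040°

Represent each trace as a vector plunging at its apparent dip toward its trend (east-north-up frame): v₁ = (0.732, 0.129, -0.669), v₂ = (0.063, 0.717, -0.695).
n = v₁ × v₂ = (0.390, 0.466, 0.516) (taken with n_z > 0).
True dip = arccos(n_z / |n|) = arccos(0.6474) = 49.7°.
The horizontal component of n points toward azimuth atan2(n_x, n_y) = 40°, the dip direction.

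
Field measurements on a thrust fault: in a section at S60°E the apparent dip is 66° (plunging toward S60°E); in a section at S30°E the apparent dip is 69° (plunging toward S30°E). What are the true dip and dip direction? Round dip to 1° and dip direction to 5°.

true dip 69°, dip direction 150°

Each apparent-dip line lies in the plane. As unit vectors (x east, y north, z up), v₁ plunges 66°→S60°E and v₂ plunges 69°→S30°E.
n = v₁ × v₂ = (0.094, -0.165, 0.073) (taken with n_z > 0).
Dip δ = arctan(|n_h|/n_z) = arctan(0.190/0.073) = 69.0°.
Dip direction = atan2(0.094, -0.165) = 150° (azimuth of n's horizontal projection).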